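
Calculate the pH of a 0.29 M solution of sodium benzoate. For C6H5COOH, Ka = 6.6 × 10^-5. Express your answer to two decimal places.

pH = 8.82

C6H5COO- is the conjugate base of the weak acid C6H5COOH.
Kb = Kw/Ka = 1.0×10^-14 / 6.6 × 10^-5 = 1.52 × 10^-10
Kb = [OH-]²/(0.29 − [OH-]) = 1.52 × 10^-10
Since Kb ≪ C₀, [OH-] ≈ √(Kb·C₀) = 6.64 × 10^-6 M.
Check: 0.0023% ionized — well under 5%, approximation valid.
pOH = −log(6.64 × 10^-6) = 5.18; pH = 14.00 − 5.18 = 8.82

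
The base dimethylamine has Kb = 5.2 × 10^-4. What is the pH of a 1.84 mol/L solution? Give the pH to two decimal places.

(CH3)2NH + H2O ⇌ (CH3)2NH2+ + OH-
Kb = [OH-]²/(1.84 − [OH-]) = 5.2 × 10^-4
Neglecting [OH-] in the denominator: [OH-] = √(5.2 × 10^-4 × 1.84) = 3.09 × 10^-2 M
([OH-]/C₀ = 1.7% < 5%, so the approximation holds.)
pOH = 1.51, so pH = 14.00 − pOH = 12.49

pH = 12.49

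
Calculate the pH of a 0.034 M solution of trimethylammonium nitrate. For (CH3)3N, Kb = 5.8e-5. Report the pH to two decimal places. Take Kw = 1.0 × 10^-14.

(CH3)3NH+ is the conjugate acid of the weak base (CH3)3N.
Ka = Kw/Kb = 1.0×10^-14 / 5.8 × 10^-5 = 1.72 × 10^-10
Ka = x²/(0.034 − x) = 1.72 × 10^-10
Since Ka ≪ C₀, x ≈ √(Ka·C₀) = 2.42 × 10^-6 M.
pH = −log(2.42 × 10^-6) = 5.62

pH = 5.62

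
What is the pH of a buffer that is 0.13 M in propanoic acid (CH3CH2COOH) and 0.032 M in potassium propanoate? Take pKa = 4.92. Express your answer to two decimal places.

Henderson–Hasselbalch: pH = pKa + log([CH3CH2COO-]/[CH3CH2COOH]) = 4.92 + log(0.032/0.13)
pH = 4.92 + (-0.609) = 4.31

pH = 4.31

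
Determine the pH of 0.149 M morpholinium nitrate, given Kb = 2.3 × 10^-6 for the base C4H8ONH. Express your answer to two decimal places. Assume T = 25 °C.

C4H8ONH2+ is the conjugate acid of the weak base C4H8ONH.
Ka = Kw/Kb = 1.0×10^-14 / 2.3 × 10^-6 = 4.35 × 10^-9
From the ICE table, Ka = x²/(0.149 − x) = 4.35 × 10^-9.
Neglecting x in the denominator: x = √(4.35 × 10^-9 × 0.149) = 2.55 × 10^-5 M
pH = −log(2.55 × 10^-5) = 4.59

pH = 4.59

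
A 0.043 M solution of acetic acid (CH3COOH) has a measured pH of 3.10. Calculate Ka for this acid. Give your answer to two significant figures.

[H+] = 10^(-3.10) = 7.94 × 10^-4 M
At equilibrium [HA] = 0.043 − 7.94 × 10^-4 = 4.22 × 10^-2 M
Ka = [H+][A-]/[HA] = (7.94 × 10^-4)² / 4.22 × 10^-2 = 1.5 × 10^-5

Ka = 1.5 × 10^-5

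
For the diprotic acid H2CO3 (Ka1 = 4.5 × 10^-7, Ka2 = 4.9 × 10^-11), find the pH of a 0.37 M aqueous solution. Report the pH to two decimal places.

Ka1 ≫ Ka2, so treat the first dissociation as the only significant source of H+.
Ka1 = x²/(0.37 − x) = 4.5 × 10^-7
x ≈ √(4.5 × 10^-7 × 0.37) = 4.08 × 10^-4 M
pH = −log(4.08 × 10^-4) = 3.39

pH = 3.39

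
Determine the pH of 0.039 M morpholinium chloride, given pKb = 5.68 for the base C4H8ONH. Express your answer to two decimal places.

C4H8ONH2+ is the conjugate acid of the weak base C4H8ONH.
Kb = 10^(−5.68) = 2.09 × 10^-6
Ka = Kw/Kb = 1.0×10^-14 / 2.09 × 10^-6 = 4.78 × 10^-9
Ka = [H+]²/(0.039 − [H+]) = 4.78 × 10^-9
Assume [H+] ≪ 0.039: [H+] ≈ √(4.78 × 10^-9 × 0.039) = 1.37 × 10^-5 M
([H+]/C₀ = 0.035% < 5%, so the approximation holds.)
pH = −log[H+] = −log(1.37 × 10^-5) = 4.86

pH = 4.86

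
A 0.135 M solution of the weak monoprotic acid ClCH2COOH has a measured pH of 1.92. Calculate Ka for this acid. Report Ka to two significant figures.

[H+] = 10^(-1.92) = 1.20 × 10^-2 M
At equilibrium [HA] = 0.135 − 1.20 × 10^-2 = 1.23 × 10^-1 M
Ka = [H+][A-]/[HA] = (1.20 × 10^-2)² / 1.23 × 10^-1 = 1.2 × 10^-3

Ka = 1.2 × 10^-3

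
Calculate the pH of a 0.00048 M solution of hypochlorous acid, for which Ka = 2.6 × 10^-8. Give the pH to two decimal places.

HOCl ⇌ OCl- + H+
Ka = [H+]²/(0.00048 − [H+]) = 2.6 × 10^-8
Assume [H+] ≪ 0.00048: [H+] ≈ √(2.6 × 10^-8 × 0.00048) = 3.53 × 10^-6 M
([H+]/C₀ = 0.74% < 5%, so the approximation holds.)
pH = −log(3.53 × 10^-6) = 5.45

pH = 5.45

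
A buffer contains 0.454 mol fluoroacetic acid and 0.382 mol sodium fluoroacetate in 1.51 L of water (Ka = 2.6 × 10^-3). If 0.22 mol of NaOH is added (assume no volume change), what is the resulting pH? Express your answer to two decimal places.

OH- converts FCH2COOH to FCH2COO-: FCH2COOH → 0.234 mol, FCH2COO- → 0.602 mol.
pKa = −log(2.6 × 10^-3) = 2.585
Henderson–Hasselbalch with mole ratio 0.602/0.234: pH = 2.585 + (+0.410)

pH = 3.00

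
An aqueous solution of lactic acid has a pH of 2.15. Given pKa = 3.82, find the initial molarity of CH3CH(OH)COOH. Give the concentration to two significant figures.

[H+] = 10^(-2.15) = 7.08 × 10^-3 M = x
Ka = 10^(−3.82) = 1.51 × 10^-4
Ka = x²/(C₀ − x) ⇒ C₀ = x + x²/Ka
C₀ = 7.08 × 10^-3 + (7.08 × 10^-3)²/(1.51 × 10^-4) = 3.39 × 10^-1 M

C₀ = 3.4 × 10^-1 M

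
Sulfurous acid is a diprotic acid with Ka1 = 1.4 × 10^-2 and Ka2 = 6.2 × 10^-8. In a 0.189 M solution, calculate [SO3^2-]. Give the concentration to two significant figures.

6.2 × 10^-8 M

First ionization gives [H+] ≈ [HSO3-] = 4.49 × 10^-2 M.
Second step: Ka2 = [H+][SO3^2-]/[HSO3-] ≈ [SO3^2-] (since [H+] ≈ [HSO3-]).
So [SO3^2-] ≈ Ka2.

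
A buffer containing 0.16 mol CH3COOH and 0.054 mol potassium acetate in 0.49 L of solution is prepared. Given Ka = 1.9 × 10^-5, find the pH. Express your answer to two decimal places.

pH = 4.25

pKa = −log(1.9 × 10^-5) = 4.721
pH = pKa + log([A⁻]/[HA]) = 4.721 + log(0.054/0.16)
pH = 4.721 + (-0.472) = 4.25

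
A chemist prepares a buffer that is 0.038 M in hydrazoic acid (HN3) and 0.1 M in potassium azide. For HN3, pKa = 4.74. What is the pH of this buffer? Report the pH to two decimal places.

pH = pKa + log([A⁻]/[HA]) = 4.74 + log(0.1/0.038)
pH = 4.74 + (+0.420) = 5.16

pH = 5.16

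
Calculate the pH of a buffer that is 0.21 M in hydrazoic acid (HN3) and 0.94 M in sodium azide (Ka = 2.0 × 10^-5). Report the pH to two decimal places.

pKa = −log(2.0 × 10^-5) = 4.699
Using pH = pKa + log([base]/[acid]) with [base]/[acid] = 0.94/0.21:
pH = 4.699 + (+0.651) = 5.35

pH = 5.35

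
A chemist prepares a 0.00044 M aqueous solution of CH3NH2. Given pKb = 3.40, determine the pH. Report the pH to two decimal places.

pH = 10.42

CH3NH2 + H2O ⇌ CH3NH3+ + OH-
Kb = 10^(−3.40) = 3.98 × 10^-4
Kb = [OH-]²/(0.00044 − [OH-]) = 3.98 × 10^-4
Here C₀/Kb ≈ 1.11, so the small-[OH-] approximation fails. Use the quadratic:
[OH-] = (−Kb + √(Kb² + 4·Kb·C₀))/2 = 2.64 × 10^-4 M
pOH = 3.58, so pH = 14.00 − pOH = 10.42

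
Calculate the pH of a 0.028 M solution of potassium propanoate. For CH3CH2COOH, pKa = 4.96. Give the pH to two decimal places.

pH = 8.70

CH3CH2COO- is the conjugate base of the weak acid CH3CH2COOH.
Ka = 10^(−4.96) = 1.10 × 10^-5
Kb = Kw/Ka = 1.0×10^-14 / 1.10 × 10^-5 = 9.09 × 10^-10
Kb = x²/(0.028 − x) = 9.09 × 10^-10
Neglecting x in the denominator: x = √(9.09 × 10^-10 × 0.028) = 5.04 × 10^-6 M
(x/C₀ = 0.018% < 5%, so the approximation holds.)
pOH = 5.30, so pH = 14.00 − pOH = 8.70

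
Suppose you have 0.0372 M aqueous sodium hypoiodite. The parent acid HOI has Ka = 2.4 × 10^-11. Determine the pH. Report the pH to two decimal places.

OI- is the conjugate base of the weak acid HOI.
Kb = Kw/Ka = 1.0×10^-14 / 2.4 × 10^-11 = 4.17 × 10^-4
From the ICE table, Kb = [OH-]²/(0.0372 − [OH-]) = 4.17 × 10^-4.
The 5% rule fails; solving [OH-]² + Kb·[OH-] − Kb·C₀ = 0 exactly:
[OH-] = (−Kb + √(Kb² + 4·Kb·C₀))/2 = 3.74 × 10^-3 M
pOH = −log(3.74 × 10^-3) = 2.43; pH = 14.00 − 2.43 = 11.57

pH = 11.57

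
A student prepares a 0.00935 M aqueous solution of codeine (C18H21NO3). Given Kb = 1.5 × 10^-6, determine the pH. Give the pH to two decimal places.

pH = 10.07

C18H21NO3 + H2O ⇌ C18H22NO3+ + OH-
Kb = [OH-]²/(0.00935 − [OH-]) = 1.5 × 10^-6
Since Kb ≪ C₀, [OH-] ≈ √(Kb·C₀) = 1.18 × 10^-4 M.
([OH-]/C₀ = 1.3% < 5%, so the approximation holds.)
pOH = 3.93, so pH = 14.00 − pOH = 10.07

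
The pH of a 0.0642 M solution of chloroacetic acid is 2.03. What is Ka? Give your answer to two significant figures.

Ka = 1.6 × 10^-3

[H+] = 10^(-2.03) = 9.33 × 10^-3 M
At equilibrium [HA] = 0.0642 − 9.33 × 10^-3 = 5.49 × 10^-2 M
Ka = [H+][A-]/[HA] = (9.33 × 10^-3)² / 5.49 × 10^-2 = 1.6 × 10^-3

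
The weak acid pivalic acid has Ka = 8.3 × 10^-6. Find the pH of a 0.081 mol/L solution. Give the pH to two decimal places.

(CH3)3CCOOH ⇌ (CH3)3CCOO- + H+
Ka = x²/(0.081 − x) = 8.3 × 10^-6
Since Ka ≪ C₀, x ≈ √(Ka·C₀) = 8.20 × 10^-4 M.
pH = −log(8.20 × 10^-4) = 3.09

pH = 3.09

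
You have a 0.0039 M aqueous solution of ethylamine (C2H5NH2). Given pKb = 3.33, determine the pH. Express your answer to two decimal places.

C2H5NH2 + H2O ⇌ C2H5NH3+ + OH-
Kb = 10^(−3.33) = 4.68 × 10^-4
Let x = [OH-] at equilibrium. Kb = x²/(0.0039 − x).
x is not negligible relative to C₀; solve x² + 0.000468·x − 1.83e-06 = 0.
x = [−0.000468 + √(0.000468² + 7.3e-06)]/2 = 1.14 × 10^-3 M
pOH = −log(1.14 × 10^-3) = 2.94; pH = 14.00 − 2.94 = 11.06

pH = 11.06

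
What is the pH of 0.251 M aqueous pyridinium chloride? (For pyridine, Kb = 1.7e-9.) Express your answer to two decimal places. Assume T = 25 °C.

pH = 2.92

C5H5NH+ is the conjugate acid of the weak base C5H5N.
Ka = Kw/Kb = 1.0×10^-14 / 1.7 × 10^-9 = 5.88 × 10^-6
Let x = [H+] at equilibrium. Ka = x²/(0.251 − x).
Since Ka ≪ C₀, x ≈ √(Ka·C₀) = 1.21 × 10^-3 M.
Check: 0.48% ionized — well under 5%, approximation valid.
pH = −log[H+] = −log(1.21 × 10^-3) = 2.92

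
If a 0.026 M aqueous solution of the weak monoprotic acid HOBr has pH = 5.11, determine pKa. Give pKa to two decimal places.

[H+] = 10^(-5.11) = 7.76 × 10^-6 M
At equilibrium [HA] = 0.026 − 7.76 × 10^-6 = 2.60 × 10^-2 M
Ka = [H+][A-]/[HA] = (7.76 × 10^-6)² / 2.60 × 10^-2 = 2.32 × 10^-9
pKa = -log(2.32 × 10^-9) = 8.63

pKa = 8.63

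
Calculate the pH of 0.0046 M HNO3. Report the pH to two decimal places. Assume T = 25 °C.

HNO3 is a strong acid and dissociates completely, so [H+] = 0.0046 M.
pH = -log(0.0046) = 2.34

pH = 2.34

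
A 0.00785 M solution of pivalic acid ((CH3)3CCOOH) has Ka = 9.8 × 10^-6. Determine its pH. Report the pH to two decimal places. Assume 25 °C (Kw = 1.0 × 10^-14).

(CH3)3CCOOH ⇌ (CH3)3CCOO- + H+
From the ICE table, Ka = [H+]²/(0.00785 − [H+]) = 9.8 × 10^-6.
Since Ka ≪ C₀, [H+] ≈ √(Ka·C₀) = 2.77 × 10^-4 M.
([H+]/C₀ = 3.5% < 5%, so the approximation holds.)
pH = −log(2.77 × 10^-4) = 3.56

pH = 3.56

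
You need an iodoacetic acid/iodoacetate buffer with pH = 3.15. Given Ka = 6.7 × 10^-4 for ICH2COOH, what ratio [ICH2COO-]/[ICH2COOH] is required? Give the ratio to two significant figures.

ratio = 0.95

pKa = -log(6.7 × 10^-4) = 3.174
pH = pKa + log(r) ⇒ log(r) = 3.15 − 3.174 = -0.024
r = [ICH2COO-]/[ICH2COOH] = 10^(-0.024) = 0.946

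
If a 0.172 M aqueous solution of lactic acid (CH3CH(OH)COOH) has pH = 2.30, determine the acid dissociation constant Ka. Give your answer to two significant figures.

Ka = 1.5 × 10^-4

[H+] = 10^(-2.30) = 5.01 × 10^-3 M
At equilibrium [HA] = 0.172 − 5.01 × 10^-3 = 1.67 × 10^-1 M
Ka = [H+][A-]/[HA] = (5.01 × 10^-3)² / 1.67 × 10^-1 = 1.5 × 10^-4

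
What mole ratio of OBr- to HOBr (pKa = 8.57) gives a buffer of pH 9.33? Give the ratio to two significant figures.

pH = pKa + log(r) ⇒ log(r) = 9.33 − 8.57 = +0.76
r = [OBr-]/[HOBr] = 10^(+0.76) = 5.75

ratio = 5.8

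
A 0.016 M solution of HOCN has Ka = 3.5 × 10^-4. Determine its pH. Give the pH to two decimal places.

HOCN ⇌ OCN- + H+
From the ICE table, Ka = [H+]²/(0.016 − [H+]) = 3.5 × 10^-4.
The 5% rule fails; solving [H+]² + Ka·[H+] − Ka·C₀ = 0 exactly:
[H+] = [−0.00035 + √(0.00035² + 2.24e-05)]/2 = 2.20 × 10^-3 M
pH = −log(2.20 × 10^-3) = 2.66

pH = 2.66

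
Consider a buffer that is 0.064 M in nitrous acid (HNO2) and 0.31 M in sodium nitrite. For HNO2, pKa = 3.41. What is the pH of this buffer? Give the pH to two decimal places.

pH = 4.10

Using pH = pKa + log([base]/[acid]) with [base]/[acid] = 0.31/0.064:
pH = 3.41 + (+0.685) = 4.10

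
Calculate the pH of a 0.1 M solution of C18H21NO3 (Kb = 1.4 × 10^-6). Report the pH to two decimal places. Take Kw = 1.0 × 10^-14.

C18H21NO3 + H2O ⇌ C18H22NO3+ + OH-
From the ICE table, Kb = [OH-]²/(0.1 − [OH-]) = 1.4 × 10^-6.
Assume [OH-] ≪ 0.1: [OH-] ≈ √(1.4 × 10^-6 × 0.1) = 3.74 × 10^-4 M
([OH-]/C₀ = 0.37% < 5%, so the approximation holds.)
pOH = −log(3.74 × 10^-4) = 3.43; pH = 14.00 − 3.43 = 10.57

pH = 10.57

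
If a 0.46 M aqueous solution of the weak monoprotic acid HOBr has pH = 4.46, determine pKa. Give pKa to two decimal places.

pKa = 8.58

[H+] = 10^(-4.46) = 3.47 × 10^-5 M
At equilibrium [HA] = 0.46 − 3.47 × 10^-5 = 4.60 × 10^-1 M
Ka = [H+][A-]/[HA] = (3.47 × 10^-5)² / 4.60 × 10^-1 = 2.62 × 10^-9
pKa = -log(2.62 × 10^-9) = 8.58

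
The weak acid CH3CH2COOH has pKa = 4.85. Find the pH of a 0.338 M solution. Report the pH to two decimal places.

pH = 2.66

CH3CH2COOH ⇌ CH3CH2COO- + H+
Ka = 10^(−4.85) = 1.41 × 10^-5
From the ICE table, Ka = [H+]²/(0.338 − [H+]) = 1.41 × 10^-5.
Assume [H+] ≪ 0.338: [H+] ≈ √(1.41 × 10^-5 × 0.338) = 2.18 × 10^-3 M
Check: 0.65% ionized — well under 5%, approximation valid.
pH = −log[H+] = −log(2.18 × 10^-3) = 2.66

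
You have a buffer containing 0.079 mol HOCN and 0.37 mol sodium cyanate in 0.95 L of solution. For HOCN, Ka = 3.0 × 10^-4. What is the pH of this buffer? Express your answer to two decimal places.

pH = 4.19

pKa = −log(3.0 × 10^-4) = 3.523
pH = pKa + log([A⁻]/[HA]) = 3.523 + log(0.37/0.079)
pH = 3.523 + (+0.671) = 4.19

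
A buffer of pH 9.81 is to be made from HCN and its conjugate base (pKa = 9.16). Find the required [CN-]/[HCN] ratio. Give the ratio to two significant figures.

ratio = 4.5

pH = pKa + log(r) ⇒ log(r) = 9.81 − 9.16 = +0.65
r = [CN-]/[HCN] = 10^(+0.65) = 4.47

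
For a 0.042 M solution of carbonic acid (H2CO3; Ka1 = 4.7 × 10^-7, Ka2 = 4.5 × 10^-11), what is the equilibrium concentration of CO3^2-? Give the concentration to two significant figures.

First ionization gives [H+] ≈ [HCO3-] = 1.40 × 10^-4 M.
Second step: Ka2 = [H+][CO3^2-]/[HCO3-] ≈ [CO3^2-] (since [H+] ≈ [HCO3-]).
So [CO3^2-] ≈ Ka2.

4.5 × 10^-11 M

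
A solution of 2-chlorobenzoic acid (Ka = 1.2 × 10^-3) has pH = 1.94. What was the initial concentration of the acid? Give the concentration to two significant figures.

[H+] = 10^(-1.94) = 1.15 × 10^-2 M = x
Ka = x²/(C₀ − x) ⇒ C₀ = x + x²/Ka
C₀ = 1.15 × 10^-2 + (1.15 × 10^-2)²/(1.2 × 10^-3) = 1.22 × 10^-1 M

C₀ = 1.2 × 10^-1 M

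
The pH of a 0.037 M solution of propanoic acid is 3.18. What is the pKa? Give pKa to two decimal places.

[H+] = 10^(-3.18) = 6.61 × 10^-4 M
At equilibrium [HA] = 0.037 − 6.61 × 10^-4 = 3.63 × 10^-2 M
Ka = [H+][A-]/[HA] = (6.61 × 10^-4)² / 3.63 × 10^-2 = 1.20 × 10^-5
pKa = -log(1.20 × 10^-5) = 4.92

pKa = 4.92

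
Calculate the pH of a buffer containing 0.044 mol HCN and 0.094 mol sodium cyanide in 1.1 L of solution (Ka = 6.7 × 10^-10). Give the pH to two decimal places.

pKa = −log(6.7 × 10^-10) = 9.174
Using pH = pKa + log([base]/[acid]) with [base]/[acid] = 0.094/0.044:
pH = 9.174 + (+0.330) = 9.50

pH = 9.50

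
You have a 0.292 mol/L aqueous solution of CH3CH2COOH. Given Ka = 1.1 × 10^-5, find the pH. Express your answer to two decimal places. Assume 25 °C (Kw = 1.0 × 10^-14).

pH = 2.75

CH3CH2COOH ⇌ CH3CH2COO- + H+
Ka = [H+]²/(0.292 − [H+]) = 1.1 × 10^-5
Neglecting [H+] in the denominator: [H+] = √(1.1 × 10^-5 × 0.292) = 1.79 × 10^-3 M
Check: 0.61% ionized — well under 5%, approximation valid.
pH = −log(1.79 × 10^-3) = 2.75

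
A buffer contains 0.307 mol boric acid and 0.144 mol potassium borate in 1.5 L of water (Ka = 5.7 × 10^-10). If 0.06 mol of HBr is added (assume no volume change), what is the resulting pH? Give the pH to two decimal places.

After neutralization: n(B(OH)3) = 0.367 mol, n(B(OH)4-) = 0.084 mol.
pKa = −log(5.7 × 10^-10) = 9.244
Henderson–Hasselbalch with mole ratio 0.084/0.367: pH = 9.244 + (-0.640)

pH = 8.60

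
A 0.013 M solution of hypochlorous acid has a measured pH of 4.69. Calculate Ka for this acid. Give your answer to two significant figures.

[H+] = 10^(-4.69) = 2.04 × 10^-5 M
At equilibrium [HA] = 0.013 − 2.04 × 10^-5 = 1.30 × 10^-2 M
Ka = [H+][A-]/[HA] = (2.04 × 10^-5)² / 1.30 × 10^-2 = 3.2 × 10^-8

Ka = 3.2 × 10^-8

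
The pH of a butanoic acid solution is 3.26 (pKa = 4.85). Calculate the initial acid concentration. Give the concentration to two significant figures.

C₀ = 2.2 × 10^-2 M

[H+] = 10^(-3.26) = 5.50 × 10^-4 M = x
Ka = 10^(−4.85) = 1.41 × 10^-5
Ka = x²/(C₀ − x) ⇒ C₀ = x + x²/Ka
C₀ = 5.50 × 10^-4 + (5.50 × 10^-4)²/(1.41 × 10^-5) = 2.20 × 10^-2 M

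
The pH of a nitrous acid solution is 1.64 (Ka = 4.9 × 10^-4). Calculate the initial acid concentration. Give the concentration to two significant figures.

C₀ = 1.1 M

[H+] = 10^(-1.64) = 2.29 × 10^-2 M = x
Ka = x²/(C₀ − x) ⇒ C₀ = x + x²/Ka
C₀ = 2.29 × 10^-2 + (2.29 × 10^-2)²/(4.9 × 10^-4) = 1.09 M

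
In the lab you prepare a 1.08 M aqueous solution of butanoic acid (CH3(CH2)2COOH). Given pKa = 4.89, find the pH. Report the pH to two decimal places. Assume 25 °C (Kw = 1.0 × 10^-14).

CH3(CH2)2COOH ⇌ CH3(CH2)2COO- + H+
Ka = 10^(−4.89) = 1.29 × 10^-5
From the ICE table, Ka = x²/(1.08 − x) = 1.29 × 10^-5.
Assume x ≪ 1.08: x ≈ √(1.29 × 10^-5 × 1.08) = 3.73 × 10^-3 M
pH = −log(3.73 × 10^-3) = 2.43

pH = 2.43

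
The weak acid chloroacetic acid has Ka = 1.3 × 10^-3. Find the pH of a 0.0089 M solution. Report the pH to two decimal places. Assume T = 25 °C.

pH = 2.55

ClCH2COOH ⇌ ClCH2COO- + H+
Let x = [H+] at equilibrium. Ka = x²/(0.0089 − x).
Here C₀/Ka ≈ 6.85, so the small-x approximation fails. Use the quadratic:
x = (−Ka + √(Ka² + 4·Ka·C₀))/2 = 2.81 × 10^-3 M
pH = −log[H+] = −log(2.81 × 10^-3) = 2.55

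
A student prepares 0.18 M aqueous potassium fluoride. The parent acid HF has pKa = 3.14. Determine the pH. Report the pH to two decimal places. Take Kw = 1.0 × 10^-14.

pH = 8.20

F- is the conjugate base of the weak acid HF.
Ka = 10^(−3.14) = 7.24 × 10^-4
Kb = Kw/Ka = 1.0×10^-14 / 7.24 × 10^-4 = 1.38 × 10^-11
Kb = [OH-]²/(0.18 − [OH-]) = 1.38 × 10^-11
Assume [OH-] ≪ 0.18: [OH-] ≈ √(1.38 × 10^-11 × 0.18) = 1.58 × 10^-6 M
([OH-]/C₀ = 0.00088% < 5%, so the approximation holds.)
pOH = 5.80, so pH = 14.00 − pOH = 8.20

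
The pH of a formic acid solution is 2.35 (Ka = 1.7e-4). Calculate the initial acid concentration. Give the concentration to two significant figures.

[H+] = 10^(-2.35) = 4.47 × 10^-3 M = x
Ka = x²/(C₀ − x) ⇒ C₀ = x + x²/Ka
C₀ = 4.47 × 10^-3 + (4.47 × 10^-3)²/(1.7 × 10^-4) = 1.22 × 10^-1 M

C₀ = 1.2 × 10^-1 M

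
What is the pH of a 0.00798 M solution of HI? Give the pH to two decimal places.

pH = 2.10

HI is a strong acid and dissociates completely, so [H+] = 0.00798 M.
pH = -log(0.00798) = 2.10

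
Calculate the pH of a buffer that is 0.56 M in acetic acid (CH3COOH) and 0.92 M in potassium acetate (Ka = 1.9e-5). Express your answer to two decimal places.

pKa = −log(1.9 × 10^-5) = 4.721
Using pH = pKa + log([base]/[acid]) with [base]/[acid] = 0.92/0.56:
pH = 4.721 + (+0.216) = 4.94

pH = 4.94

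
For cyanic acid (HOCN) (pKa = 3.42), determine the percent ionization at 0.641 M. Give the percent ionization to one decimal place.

2.4%

HOCN ⇌ OCN- + H+; let x = [H+] at equilibrium.
Ka = 10^(−3.42) = 3.80 × 10^-4
x ≈ √(Ka·C₀) = √(3.80 × 10^-4 × 0.641) = 1.56 × 10^-2 M
% ionization = x/C₀ × 100% = 1.56 × 10^-2/0.641 × 100% = 2.4%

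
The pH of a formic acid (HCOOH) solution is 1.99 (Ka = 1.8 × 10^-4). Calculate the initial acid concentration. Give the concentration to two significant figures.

[H+] = 10^(-1.99) = 1.02 × 10^-2 M = x
Ka = x²/(C₀ − x) ⇒ C₀ = x + x²/Ka
C₀ = 1.02 × 10^-2 + (1.02 × 10^-2)²/(1.8 × 10^-4) = 5.88 × 10^-1 M

C₀ = 5.9 × 10^-1 M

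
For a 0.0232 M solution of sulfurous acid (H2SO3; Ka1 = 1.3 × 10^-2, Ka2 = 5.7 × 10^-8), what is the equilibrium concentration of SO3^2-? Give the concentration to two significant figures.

5.7 × 10^-8 M

First ionization gives [H+] ≈ [HSO3-] = 1.20 × 10^-2 M.
Second step: Ka2 = [H+][SO3^2-]/[HSO3-] ≈ [SO3^2-] (since [H+] ≈ [HSO3-]).
So [SO3^2-] ≈ Ka2.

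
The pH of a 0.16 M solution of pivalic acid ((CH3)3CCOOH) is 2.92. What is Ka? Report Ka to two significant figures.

Ka = 9.1 × 10^-6

[H+] = 10^(-2.92) = 1.20 × 10^-3 M
At equilibrium [HA] = 0.16 − 1.20 × 10^-3 = 1.59 × 10^-1 M
Ka = [H+][A-]/[HA] = (1.20 × 10^-3)² / 1.59 × 10^-1 = 9.1 × 10^-6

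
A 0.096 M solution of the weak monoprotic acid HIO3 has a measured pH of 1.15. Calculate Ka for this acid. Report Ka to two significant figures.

Ka = 2.0 × 10^-1

[H+] = 10^(-1.15) = 7.08 × 10^-2 M
At equilibrium [HA] = 0.096 − 7.08 × 10^-2 = 2.52 × 10^-2 M
Ka = [H+][A-]/[HA] = (7.08 × 10^-2)² / 2.52 × 10^-2 = 2.0 × 10^-1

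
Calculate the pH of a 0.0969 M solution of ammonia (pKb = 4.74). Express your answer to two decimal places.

NH3 + H2O ⇌ NH4+ + OH-
Kb = 10^(−4.74) = 1.82 × 10^-5
Kb = x²/(0.0969 − x) = 1.82 × 10^-5
Assume x ≪ 0.0969: x ≈ √(1.82 × 10^-5 × 0.0969) = 1.33 × 10^-3 M
pOH = 2.88, so pH = 14.00 − pOH = 11.12

pH = 11.12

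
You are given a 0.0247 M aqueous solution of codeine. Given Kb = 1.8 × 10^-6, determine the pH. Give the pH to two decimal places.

pH = 10.32

C18H21NO3 + H2O ⇌ C18H22NO3+ + OH-
Let x = [OH-] at equilibrium. Kb = x²/(0.0247 − x).
Neglecting x in the denominator: x = √(1.8 × 10^-6 × 0.0247) = 2.11 × 10^-4 M
pOH = −log(2.11 × 10^-4) = 3.68; pH = 14.00 − 3.68 = 10.32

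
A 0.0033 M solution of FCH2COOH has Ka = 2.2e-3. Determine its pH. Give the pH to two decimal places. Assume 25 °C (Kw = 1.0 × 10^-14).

pH = 2.74

FCH2COOH ⇌ FCH2COO- + H+
From the ICE table, Ka = [H+]²/(0.0033 − [H+]) = 2.2 × 10^-3.
The 5% rule fails; solving [H+]² + Ka·[H+] − Ka·C₀ = 0 exactly:
[H+] = [−0.0022 + √(0.0022² + 2.9e-05)]/2 = 1.81 × 10^-3 M
pH = −log[H+] = −log(1.81 × 10^-3) = 2.74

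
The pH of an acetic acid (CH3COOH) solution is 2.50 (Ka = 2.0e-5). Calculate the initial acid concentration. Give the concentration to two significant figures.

[H+] = 10^(-2.50) = 3.16 × 10^-3 M = x
Ka = x²/(C₀ − x) ⇒ C₀ = x + x²/Ka
C₀ = 3.16 × 10^-3 + (3.16 × 10^-3)²/(2.0 × 10^-5) = 5.02 × 10^-1 M

C₀ = 5.0 × 10^-1 M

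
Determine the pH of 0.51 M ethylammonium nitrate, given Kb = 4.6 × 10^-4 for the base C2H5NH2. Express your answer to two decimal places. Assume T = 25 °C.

pH = 5.48

C2H5NH3+ is the conjugate acid of the weak base C2H5NH2.
Ka = Kw/Kb = 1.0×10^-14 / 4.6 × 10^-4 = 2.17 × 10^-11
From the ICE table, Ka = x²/(0.51 − x) = 2.17 × 10^-11.
Since Ka ≪ C₀, x ≈ √(Ka·C₀) = 3.33 × 10^-6 M.
(x/C₀ = 0.00065% < 5%, so the approximation holds.)
pH = −log(3.33 × 10^-6) = 5.48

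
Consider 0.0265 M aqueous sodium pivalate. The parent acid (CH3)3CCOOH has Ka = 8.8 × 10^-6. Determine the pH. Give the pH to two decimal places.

pH = 8.74

(CH3)3CCOO- is the conjugate base of the weak acid (CH3)3CCOOH.
Kb = Kw/Ka = 1.0×10^-14 / 8.8 × 10^-6 = 1.14 × 10^-9
Let x = [OH-] at equilibrium. Kb = x²/(0.0265 − x).
Since Kb ≪ C₀, x ≈ √(Kb·C₀) = 5.50 × 10^-6 M.
(x/C₀ = 0.021% < 5%, so the approximation holds.)
pOH = 5.26, so pH = 14.00 − pOH = 8.74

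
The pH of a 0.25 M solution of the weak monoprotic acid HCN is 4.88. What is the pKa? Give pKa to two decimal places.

pKa = 9.16

[H+] = 10^(-4.88) = 1.32 × 10^-5 M
At equilibrium [HA] = 0.25 − 1.32 × 10^-5 = 2.50 × 10^-1 M
Ka = [H+][A-]/[HA] = (1.32 × 10^-5)² / 2.50 × 10^-1 = 6.97 × 10^-10
pKa = -log(6.97 × 10^-10) = 9.16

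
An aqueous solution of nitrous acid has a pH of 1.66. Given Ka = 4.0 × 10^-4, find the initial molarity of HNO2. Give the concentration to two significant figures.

C₀ = 1.2 M

[H+] = 10^(-1.66) = 2.19 × 10^-2 M = x
Ka = x²/(C₀ − x) ⇒ C₀ = x + x²/Ka
C₀ = 2.19 × 10^-2 + (2.19 × 10^-2)²/(4.0 × 10^-4) = 1.22 M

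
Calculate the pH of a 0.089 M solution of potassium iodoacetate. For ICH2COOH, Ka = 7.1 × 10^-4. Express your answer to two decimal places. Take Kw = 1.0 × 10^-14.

pH = 8.05

ICH2COO- is the conjugate base of the weak acid ICH2COOH.
Kb = Kw/Ka = 1.0×10^-14 / 7.1 × 10^-4 = 1.41 × 10^-11
From the ICE table, Kb = [OH-]²/(0.089 − [OH-]) = 1.41 × 10^-11.
Assume [OH-] ≪ 0.089: [OH-] ≈ √(1.41 × 10^-11 × 0.089) = 1.12 × 10^-6 M
pOH = 5.95, so pH = 14.00 − pOH = 8.05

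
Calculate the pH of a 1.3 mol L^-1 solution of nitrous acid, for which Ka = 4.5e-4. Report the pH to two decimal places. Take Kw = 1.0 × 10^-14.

pH = 1.62

HNO2 ⇌ NO2- + H+
Ka = [H+]²/(1.3 − [H+]) = 4.5 × 10^-4
Assume [H+] ≪ 1.3: [H+] ≈ √(4.5 × 10^-4 × 1.3) = 2.42 × 10^-2 M
Check: 1.9% ionized — well under 5%, approximation valid.
pH = −log(2.42 × 10^-2) = 1.62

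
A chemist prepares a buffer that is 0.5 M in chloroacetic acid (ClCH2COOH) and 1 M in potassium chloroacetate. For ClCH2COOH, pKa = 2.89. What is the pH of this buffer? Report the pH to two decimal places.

pH = 3.19

pH = pKa + log([A⁻]/[HA]) = 2.89 + log(1/0.5)
pH = 2.89 + (+0.301) = 3.19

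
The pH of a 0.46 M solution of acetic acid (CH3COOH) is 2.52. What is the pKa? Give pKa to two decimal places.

pKa = 4.70

[H+] = 10^(-2.52) = 3.02 × 10^-3 M
At equilibrium [HA] = 0.46 − 3.02 × 10^-3 = 4.57 × 10^-1 M
Ka = [H+][A-]/[HA] = (3.02 × 10^-3)² / 4.57 × 10^-1 = 2.00 × 10^-5
pKa = -log(2.00 × 10^-5) = 4.70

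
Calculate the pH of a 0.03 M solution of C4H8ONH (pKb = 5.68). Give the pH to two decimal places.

C4H8ONH + H2O ⇌ C4H8ONH2+ + OH-
Kb = 10^(−5.68) = 2.09 × 10^-6
Kb = [OH-]²/(0.03 − [OH-]) = 2.09 × 10^-6
Neglecting [OH-] in the denominator: [OH-] = √(2.09 × 10^-6 × 0.03) = 2.50 × 10^-4 M
Check: 0.83% ionized — well under 5%, approximation valid.
pOH = 3.60, so pH = 14.00 − pOH = 10.40

pH = 10.40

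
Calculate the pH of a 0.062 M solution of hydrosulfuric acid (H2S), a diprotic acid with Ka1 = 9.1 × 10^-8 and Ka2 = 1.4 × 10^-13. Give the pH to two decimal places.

pH = 4.12

Ka1 ≫ Ka2, so treat the first dissociation as the only significant source of H+.
Ka1 = x²/(0.062 − x) = 9.1 × 10^-8
x ≈ √(9.1 × 10^-8 × 0.062) = 7.51 × 10^-5 M
pH = −log(7.51 × 10^-5) = 4.12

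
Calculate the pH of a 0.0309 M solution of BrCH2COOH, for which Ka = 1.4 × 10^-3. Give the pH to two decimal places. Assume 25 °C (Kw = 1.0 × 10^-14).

pH = 2.23

BrCH2COOH ⇌ BrCH2COO- + H+
From the ICE table, Ka = [H+]²/(0.0309 − [H+]) = 1.4 × 10^-3.
Here C₀/Ka ≈ 22.1, so the small-[H+] approximation fails. Use the quadratic:
[H+] = (−Ka + √(Ka² + 4·Ka·C₀))/2 = 5.91 × 10^-3 M
pH = −log[H+] = −log(5.91 × 10^-3) = 2.23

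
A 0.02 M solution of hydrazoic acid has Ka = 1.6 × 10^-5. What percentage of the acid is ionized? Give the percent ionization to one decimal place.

HN3 ⇌ N3- + H+; let x = [H+] at equilibrium.
x ≈ √(Ka·C₀) = √(1.6 × 10^-5 × 0.02) = 5.66 × 10^-4 M
% ionization = x/C₀ × 100% = 5.66 × 10^-4/0.02 × 100% = 2.8%

2.8%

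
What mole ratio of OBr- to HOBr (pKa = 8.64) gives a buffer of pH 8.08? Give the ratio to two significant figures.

pH = pKa + log(r) ⇒ log(r) = 8.08 − 8.64 = -0.56
r = [OBr-]/[HOBr] = 10^(-0.56) = 0.275

ratio = 0.28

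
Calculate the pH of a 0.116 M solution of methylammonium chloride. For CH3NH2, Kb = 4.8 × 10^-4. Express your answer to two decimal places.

CH3NH3+ is the conjugate acid of the weak base CH3NH2.
Ka = Kw/Kb = 1.0×10^-14 / 4.8 × 10^-4 = 2.08 × 10^-11
Let x = [H+] at equilibrium. Ka = x²/(0.116 − x).
Since Ka ≪ C₀, x ≈ √(Ka·C₀) = 1.55 × 10^-6 M.
pH = −log(1.55 × 10^-6) = 5.81

pH = 5.81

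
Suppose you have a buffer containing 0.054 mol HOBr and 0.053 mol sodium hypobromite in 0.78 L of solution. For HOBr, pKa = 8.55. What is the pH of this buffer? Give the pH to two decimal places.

pH = 8.54

pH = pKa + log([A⁻]/[HA]) = 8.55 + log(0.053/0.054)
pH = 8.55 + (-0.008) = 8.54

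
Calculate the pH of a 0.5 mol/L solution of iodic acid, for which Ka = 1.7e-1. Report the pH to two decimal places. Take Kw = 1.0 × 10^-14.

HIO3 ⇌ IO3- + H+
From the ICE table, Ka = x²/(0.5 − x) = 1.7 × 10^-1.
The 5% rule fails; solving x² + Ka·x − Ka·C₀ = 0 exactly:
x = [−0.17 + √(0.17² + 0.34)]/2 = 2.19 × 10^-1 M
pH = −log[H+] = −log(2.19 × 10^-1) = 0.66

pH = 0.66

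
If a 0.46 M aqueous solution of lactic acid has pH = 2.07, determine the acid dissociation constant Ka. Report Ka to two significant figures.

Ka = 1.6 × 10^-4

[H+] = 10^(-2.07) = 8.51 × 10^-3 M
At equilibrium [HA] = 0.46 − 8.51 × 10^-3 = 4.51 × 10^-1 M
Ka = [H+][A-]/[HA] = (8.51 × 10^-3)² / 4.51 × 10^-1 = 1.6 × 10^-4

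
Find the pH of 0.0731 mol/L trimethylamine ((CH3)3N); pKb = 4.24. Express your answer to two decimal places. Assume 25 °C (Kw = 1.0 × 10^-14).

pH = 11.31

(CH3)3N + H2O ⇌ (CH3)3NH+ + OH-
Kb = 10^(−4.24) = 5.75 × 10^-5
Kb = [OH-]²/(0.0731 − [OH-]) = 5.75 × 10^-5
Since Kb ≪ C₀, [OH-] ≈ √(Kb·C₀) = 2.05 × 10^-3 M.
Check: 2.8% ionized — well under 5%, approximation valid.
pOH = 2.69, so pH = 14.00 − pOH = 11.31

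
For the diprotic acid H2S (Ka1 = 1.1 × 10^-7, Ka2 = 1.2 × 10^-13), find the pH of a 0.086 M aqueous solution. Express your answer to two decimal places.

Ka1 ≫ Ka2, so treat the first dissociation as the only significant source of H+.
Ka1 = x²/(0.086 − x) = 1.1 × 10^-7
x ≈ √(1.1 × 10^-7 × 0.086) = 9.73 × 10^-5 M
pH = −log(9.73 × 10^-5) = 4.01

pH = 4.01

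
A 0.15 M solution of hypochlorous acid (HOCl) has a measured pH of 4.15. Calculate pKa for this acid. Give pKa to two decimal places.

pKa = 7.48

[H+] = 10^(-4.15) = 7.08 × 10^-5 M
At equilibrium [HA] = 0.15 − 7.08 × 10^-5 = 1.50 × 10^-1 M
Ka = [H+][A-]/[HA] = (7.08 × 10^-5)² / 1.50 × 10^-1 = 3.34 × 10^-8
pKa = -log(3.34 × 10^-8) = 7.48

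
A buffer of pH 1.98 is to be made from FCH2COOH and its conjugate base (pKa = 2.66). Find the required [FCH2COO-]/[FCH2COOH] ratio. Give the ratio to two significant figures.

pH = pKa + log(r) ⇒ log(r) = 1.98 − 2.66 = -0.68
r = [FCH2COO-]/[FCH2COOH] = 10^(-0.68) = 0.209

ratio = 0.21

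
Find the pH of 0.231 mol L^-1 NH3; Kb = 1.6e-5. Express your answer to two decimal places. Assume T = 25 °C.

pH = 11.28

NH3 + H2O ⇌ NH4+ + OH-
Let x = [OH-] at equilibrium. Kb = x²/(0.231 − x).
Assume x ≪ 0.231: x ≈ √(1.6 × 10^-5 × 0.231) = 1.92 × 10^-3 M
pOH = 2.72, so pH = 14.00 − pOH = 11.28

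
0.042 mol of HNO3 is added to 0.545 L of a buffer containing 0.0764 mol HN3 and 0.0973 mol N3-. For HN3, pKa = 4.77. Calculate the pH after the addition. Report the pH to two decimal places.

After neutralization: n(HN3) = 0.118 mol, n(N3-) = 0.0553 mol.
Henderson–Hasselbalch with mole ratio 0.0553/0.118: pH = 4.77 + (-0.329)

pH = 4.44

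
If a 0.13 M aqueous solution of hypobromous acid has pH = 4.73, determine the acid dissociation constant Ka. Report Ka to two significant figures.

Ka = 2.7 × 10^-9

[H+] = 10^(-4.73) = 1.86 × 10^-5 M
At equilibrium [HA] = 0.13 − 1.86 × 10^-5 = 1.30 × 10^-1 M
Ka = [H+][A-]/[HA] = (1.86 × 10^-5)² / 1.30 × 10^-1 = 2.7 × 10^-9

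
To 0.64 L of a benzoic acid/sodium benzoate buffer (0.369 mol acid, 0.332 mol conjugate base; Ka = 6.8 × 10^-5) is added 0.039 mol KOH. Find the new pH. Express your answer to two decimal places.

After neutralization: n(C6H5COOH) = 0.33 mol, n(C6H5COO-) = 0.371 mol.
pKa = −log(6.8 × 10^-5) = 4.167
Henderson–Hasselbalch with mole ratio 0.371/0.33: pH = 4.167 + (+0.051)

pH = 4.22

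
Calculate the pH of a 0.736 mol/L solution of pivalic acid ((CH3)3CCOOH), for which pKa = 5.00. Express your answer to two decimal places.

(CH3)3CCOOH ⇌ (CH3)3CCOO- + H+
Ka = 10^(−5.00) = 1.00 × 10^-5
From the ICE table, Ka = x²/(0.736 − x) = 1.00 × 10^-5.
Neglecting x in the denominator: x = √(1.00 × 10^-5 × 0.736) = 2.71 × 10^-3 M
(x/C₀ = 0.37% < 5%, so the approximation holds.)
pH = −log[H+] = −log(2.71 × 10^-3) = 2.57

pH = 2.57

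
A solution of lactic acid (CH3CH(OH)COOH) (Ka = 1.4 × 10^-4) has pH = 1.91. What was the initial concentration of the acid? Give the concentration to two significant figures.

C₀ = 1.1 M

[H+] = 10^(-1.91) = 1.23 × 10^-2 M = x
Ka = x²/(C₀ − x) ⇒ C₀ = x + x²/Ka
C₀ = 1.23 × 10^-2 + (1.23 × 10^-2)²/(1.4 × 10^-4) = 1.09 M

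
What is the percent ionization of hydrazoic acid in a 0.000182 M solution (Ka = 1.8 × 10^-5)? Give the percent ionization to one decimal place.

26.9%

HN3 ⇌ N3- + H+; let x = [H+] at equilibrium.
Ka = x²/(C₀ − x); solving the quadratic gives x = 4.89 × 10^-5 M.
Fraction ionized = 4.89 × 10^-5 / 0.000182 = 0.2687 → 26.9%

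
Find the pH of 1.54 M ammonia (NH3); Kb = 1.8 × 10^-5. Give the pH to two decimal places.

NH3 + H2O ⇌ NH4+ + OH-
Let x = [OH-] at equilibrium. Kb = x²/(1.54 − x).
Assume x ≪ 1.54: x ≈ √(1.8 × 10^-5 × 1.54) = 5.26 × 10^-3 M
Check: 0.34% ionized — well under 5%, approximation valid.
pOH = 2.28, so pH = 14.00 − pOH = 11.72

pH = 11.72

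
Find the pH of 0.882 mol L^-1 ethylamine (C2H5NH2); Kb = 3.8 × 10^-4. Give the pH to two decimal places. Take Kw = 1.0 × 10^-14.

pH = 12.26

C2H5NH2 + H2O ⇌ C2H5NH3+ + OH-
Kb = [OH-]²/(0.882 − [OH-]) = 3.8 × 10^-4
Assume [OH-] ≪ 0.882: [OH-] ≈ √(3.8 × 10^-4 × 0.882) = 1.83 × 10^-2 M
([OH-]/C₀ = 2.1% < 5%, so the approximation holds.)
pOH = −log(1.83 × 10^-2) = 1.74; pH = 14.00 − 1.74 = 12.26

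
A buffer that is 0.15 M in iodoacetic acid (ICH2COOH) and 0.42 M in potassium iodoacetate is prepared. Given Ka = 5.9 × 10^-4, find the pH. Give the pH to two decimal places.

pH = 3.68

pKa = −log(5.9 × 10^-4) = 3.229
pH = pKa + log([A⁻]/[HA]) = 3.229 + log(0.42/0.15)
pH = 3.229 + (+0.447) = 3.68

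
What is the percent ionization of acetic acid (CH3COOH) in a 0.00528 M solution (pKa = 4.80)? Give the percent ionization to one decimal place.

CH3COOH ⇌ CH3COO- + H+; let x = [H+] at equilibrium.
Ka = 10^(−4.80) = 1.58 × 10^-5
Ka = x²/(C₀ − x); solving the quadratic gives x = 2.81 × 10^-4 M.
Fraction ionized = 2.81 × 10^-4 / 0.00528 = 0.0532 → 5.3%

5.3%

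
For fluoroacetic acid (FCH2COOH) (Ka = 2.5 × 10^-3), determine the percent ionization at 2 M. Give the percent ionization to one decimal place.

3.5%

FCH2COOH ⇌ FCH2COO- + H+; let x = [H+] at equilibrium.
x ≈ √(Ka·C₀) = √(2.5 × 10^-3 × 2) = 7.07 × 10^-2 M
% ionization = x/C₀ × 100% = 7.07 × 10^-2/2 × 100% = 3.5%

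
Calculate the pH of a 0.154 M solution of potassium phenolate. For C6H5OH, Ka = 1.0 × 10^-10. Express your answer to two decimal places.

C6H5O- is the conjugate base of the weak acid C6H5OH.
Kb = Kw/Ka = 1.0×10^-14 / 1.0 × 10^-10 = 1.00 × 10^-4
Let x = [OH-] at equilibrium. Kb = x²/(0.154 − x).
Assume x ≪ 0.154: x ≈ √(1.00 × 10^-4 × 0.154) = 3.92 × 10^-3 M
(x/C₀ = 2.5% < 5%, so the approximation holds.)
pOH = −log(3.92 × 10^-3) = 2.41; pH = 14.00 − 2.41 = 11.59

pH = 11.59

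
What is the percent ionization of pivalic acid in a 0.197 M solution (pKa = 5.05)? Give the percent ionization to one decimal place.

(CH3)3CCOOH ⇌ (CH3)3CCOO- + H+; let x = [H+] at equilibrium.
Ka = 10^(−5.05) = 8.91 × 10^-6
x ≈ √(Ka·C₀) = √(8.91 × 10^-6 × 0.197) = 1.32 × 10^-3 M
Fraction ionized = 1.32 × 10^-3 / 0.197 = 0.0067 → 0.7%

0.7%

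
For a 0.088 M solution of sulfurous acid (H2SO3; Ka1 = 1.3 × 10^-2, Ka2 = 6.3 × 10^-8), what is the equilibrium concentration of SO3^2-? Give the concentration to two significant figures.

First ionization gives [H+] ≈ [HSO3-] = 2.79 × 10^-2 M.
Second step: Ka2 = [H+][SO3^2-]/[HSO3-] ≈ [SO3^2-] (since [H+] ≈ [HSO3-]).
So [SO3^2-] ≈ Ka2.

6.3 × 10^-8 M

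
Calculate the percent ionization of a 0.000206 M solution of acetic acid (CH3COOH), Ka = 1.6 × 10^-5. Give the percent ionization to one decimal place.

CH3COOH ⇌ CH3COO- + H+; let x = [H+] at equilibrium.
Solve x² + 1.6e-05x − 3.3e-09 = 0 → x = 5.00 × 10^-5 M
% ionization = x/C₀ × 100% = 5.00 × 10^-5/0.000206 × 100% = 24.3%

24.3%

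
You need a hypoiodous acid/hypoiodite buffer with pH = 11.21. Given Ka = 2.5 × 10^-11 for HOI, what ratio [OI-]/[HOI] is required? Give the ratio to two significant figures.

ratio = 4.1

pKa = -log(2.5 × 10^-11) = 10.602
pH = pKa + log(r) ⇒ log(r) = 11.21 − 10.602 = +0.608
r = [OI-]/[HOI] = 10^(+0.608) = 4.06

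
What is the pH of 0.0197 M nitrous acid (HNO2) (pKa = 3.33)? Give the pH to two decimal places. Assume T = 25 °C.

pH = 2.55

HNO2 ⇌ NO2- + H+
Ka = 10^(−3.33) = 4.68 × 10^-4
Ka = x²/(0.0197 − x) = 4.68 × 10^-4
Here C₀/Ka ≈ 42.1, so the small-x approximation fails. Use the quadratic:
x = [−0.000468 + √(0.000468² + 3.69e-05)]/2 = 2.81 × 10^-3 M
pH = −log[H+] = −log(2.81 × 10^-3) = 2.55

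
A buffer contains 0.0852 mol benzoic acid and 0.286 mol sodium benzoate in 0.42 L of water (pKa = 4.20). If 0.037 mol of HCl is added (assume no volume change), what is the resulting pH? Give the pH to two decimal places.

pH = 4.51

After neutralization: n(C6H5COOH) = 0.122 mol, n(C6H5COO-) = 0.249 mol.
pH = pKa + log(n_C6H5COO-/n_C6H5COOH) = 4.20 + log(0.249/0.122) = 4.20 + (+0.310)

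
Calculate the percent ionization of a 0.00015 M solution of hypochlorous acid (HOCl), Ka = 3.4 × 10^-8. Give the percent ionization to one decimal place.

1.5%

HOCl ⇌ OCl- + H+; let x = [H+] at equilibrium.
x ≈ √(Ka·C₀) = √(3.4 × 10^-8 × 0.00015) = 2.26 × 10^-6 M
Fraction ionized = 2.26 × 10^-6 / 0.00015 = 0.0151 → 1.5%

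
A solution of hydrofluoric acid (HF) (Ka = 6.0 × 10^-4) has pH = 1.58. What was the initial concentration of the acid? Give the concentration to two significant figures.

[H+] = 10^(-1.58) = 2.63 × 10^-2 M = x
Ka = x²/(C₀ − x) ⇒ C₀ = x + x²/Ka
C₀ = 2.63 × 10^-2 + (2.63 × 10^-2)²/(6.0 × 10^-4) = 1.18 M

C₀ = 1.2 M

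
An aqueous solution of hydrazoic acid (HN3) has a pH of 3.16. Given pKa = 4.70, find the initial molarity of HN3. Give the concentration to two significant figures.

C₀ = 2.5 × 10^-2 M

[H+] = 10^(-3.16) = 6.92 × 10^-4 M = x
Ka = 10^(−4.70) = 2.00 × 10^-5
Ka = x²/(C₀ − x) ⇒ C₀ = x + x²/Ka
C₀ = 6.92 × 10^-4 + (6.92 × 10^-4)²/(2.00 × 10^-5) = 2.46 × 10^-2 M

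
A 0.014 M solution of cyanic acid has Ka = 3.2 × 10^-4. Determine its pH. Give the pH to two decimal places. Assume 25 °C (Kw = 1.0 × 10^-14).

HOCN ⇌ OCN- + H+
Let x = [H+] at equilibrium. Ka = x²/(0.014 − x).
The 5% rule fails; solving x² + Ka·x − Ka·C₀ = 0 exactly:
x = (−Ka + √(Ka² + 4·Ka·C₀))/2 = 1.96 × 10^-3 M
pH = −log(1.96 × 10^-3) = 2.71

pH = 2.71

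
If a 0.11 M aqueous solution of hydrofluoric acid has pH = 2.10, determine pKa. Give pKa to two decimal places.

pKa = 3.21

[H+] = 10^(-2.10) = 7.94 × 10^-3 M
At equilibrium [HA] = 0.11 − 7.94 × 10^-3 = 1.02 × 10^-1 M
Ka = [H+][A-]/[HA] = (7.94 × 10^-3)² / 1.02 × 10^-1 = 6.18 × 10^-4
pKa = -log(6.18 × 10^-4) = 3.21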